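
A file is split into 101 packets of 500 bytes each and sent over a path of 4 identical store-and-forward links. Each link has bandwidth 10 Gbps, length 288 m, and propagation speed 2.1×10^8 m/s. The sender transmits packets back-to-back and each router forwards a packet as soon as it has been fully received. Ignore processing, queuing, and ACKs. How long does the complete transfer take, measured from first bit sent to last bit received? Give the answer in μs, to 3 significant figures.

47.1 μs

Per-hop transmission t_tx = L/R = 4000/10000000000 = 0.4 μs.
Per-hop propagation t_prop = 288/210000000 = 1.37143 μs.
Pipeline fill: first packet needs 4·t_tx to clear all hops; remaining 100 packets each add one t_tx.
Total = (4+101-1)·t_tx + 4·t_prop = 104·0.4 + 4·1.37143 = 47.1 μs.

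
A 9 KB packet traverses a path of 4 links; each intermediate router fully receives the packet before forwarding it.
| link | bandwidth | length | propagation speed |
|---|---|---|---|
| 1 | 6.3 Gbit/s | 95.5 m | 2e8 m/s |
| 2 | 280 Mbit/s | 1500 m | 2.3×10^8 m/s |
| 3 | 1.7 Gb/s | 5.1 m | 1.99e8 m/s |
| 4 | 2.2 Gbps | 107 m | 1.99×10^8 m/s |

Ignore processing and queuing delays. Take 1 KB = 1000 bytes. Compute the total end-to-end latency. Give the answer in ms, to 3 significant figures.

L = 72000 bits.
Transmission delays (L/R per hop): 0.0114286, 0.257143, 0.0423529, 0.0327273 ms; sum = 0.343652 ms.
Propagation delays (d/s per hop): 0.0004775, 0.00652174, 2.56281e-05, 0.000537688 ms; sum = 0.00756256 ms.
End-to-end = 0.351 ms.

0.351 ms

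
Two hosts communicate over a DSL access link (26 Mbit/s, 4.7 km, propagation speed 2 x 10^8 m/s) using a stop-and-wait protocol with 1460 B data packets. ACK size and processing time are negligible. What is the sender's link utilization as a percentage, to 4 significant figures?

90.53 %

t_tx = L/R = 11680/26000000 = 0.000449231 s.
t_prop = 4700/200000000 = 2.35e-05 s; RTT = 4.7e-05 s.
Cycle = t_tx + RTT = 0.000496231 s.
Utilization = t_tx / cycle = 0.000449231/0.000496231 = 90.53 %.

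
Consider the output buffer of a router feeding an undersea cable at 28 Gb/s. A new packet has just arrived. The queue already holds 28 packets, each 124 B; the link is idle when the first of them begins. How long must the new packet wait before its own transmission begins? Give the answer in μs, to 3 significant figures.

0.992 μs

Each queued packet: L/R = 992/28000000000 = 0.0354286 μs.
28 queued → 0.992 μs.
Queuing delay = 0.992 μs.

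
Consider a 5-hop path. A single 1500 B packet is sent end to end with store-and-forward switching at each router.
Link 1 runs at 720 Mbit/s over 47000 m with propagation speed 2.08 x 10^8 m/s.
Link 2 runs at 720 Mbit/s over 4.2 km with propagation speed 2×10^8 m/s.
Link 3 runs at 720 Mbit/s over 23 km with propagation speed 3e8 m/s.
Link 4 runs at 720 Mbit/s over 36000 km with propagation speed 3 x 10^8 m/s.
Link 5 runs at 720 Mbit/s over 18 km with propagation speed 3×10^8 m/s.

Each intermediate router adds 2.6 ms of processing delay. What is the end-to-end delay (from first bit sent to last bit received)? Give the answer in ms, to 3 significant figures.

L = 1500 × 8 = 12000 bits.
Transmission delay per hop = L/R = 12000/720000000 = 0.0166667 ms; 5 hops → 0.0833333 ms.
Propagation delays (d/s per hop): 0.225962, 0.021, 0.0766667, 120, 0.06 ms; sum = 120.384 ms.
Processing at 4 router(s): 4 × 2.6 ms = 10.4 ms.
End-to-end = 131 ms.

131 ms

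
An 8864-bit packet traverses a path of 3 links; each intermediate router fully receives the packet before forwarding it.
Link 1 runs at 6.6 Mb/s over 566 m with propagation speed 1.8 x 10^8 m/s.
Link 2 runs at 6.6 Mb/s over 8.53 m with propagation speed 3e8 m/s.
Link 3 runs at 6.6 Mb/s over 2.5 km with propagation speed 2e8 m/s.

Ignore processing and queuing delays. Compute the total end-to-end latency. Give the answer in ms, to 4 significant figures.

Transmission delay per hop = L/R = 8864/6600000 = 1.34303 ms; 3 hops → 4.02909 ms.
Propagation delays (d/s per hop): 0.00314444, 2.84333e-05, 0.0125 ms; sum = 0.0156729 ms.
End-to-end = 4.045 ms.

4.045 ms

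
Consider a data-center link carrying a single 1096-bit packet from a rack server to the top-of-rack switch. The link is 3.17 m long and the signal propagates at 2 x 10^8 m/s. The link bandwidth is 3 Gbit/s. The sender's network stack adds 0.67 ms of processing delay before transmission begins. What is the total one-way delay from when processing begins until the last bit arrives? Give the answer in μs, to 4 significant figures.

670.4 μs

Transmission delay = L/R = 1096 / 3000000000 = 0.365333 μs.
Propagation delay = d/s = 3.17 m / 200000000 m/s = 0.01585 μs.
Plus processing delay 0.67 ms = 670 μs.
Total = 670.4 μs.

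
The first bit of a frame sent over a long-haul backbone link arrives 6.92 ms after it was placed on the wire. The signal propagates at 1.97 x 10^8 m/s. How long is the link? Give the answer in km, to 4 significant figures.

1363 km

d = s × t_prop = 197000000 × 0.00692 = 1363 km.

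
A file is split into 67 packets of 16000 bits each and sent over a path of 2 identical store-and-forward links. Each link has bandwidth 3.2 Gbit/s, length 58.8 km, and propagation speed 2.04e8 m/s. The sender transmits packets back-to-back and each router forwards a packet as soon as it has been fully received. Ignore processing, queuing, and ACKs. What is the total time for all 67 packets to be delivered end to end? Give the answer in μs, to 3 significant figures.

916 μs

Per-hop transmission t_tx = L/R = 16000/3200000000 = 5 μs.
Per-hop propagation t_prop = 58800/204000000 = 288.235 μs.
Pipeline fill: first packet needs 2·t_tx to clear all hops; remaining 66 packets each add one t_tx.
Total = (2+67-1)·t_tx + 2·t_prop = 68·5 + 2·288.235 = 916 μs.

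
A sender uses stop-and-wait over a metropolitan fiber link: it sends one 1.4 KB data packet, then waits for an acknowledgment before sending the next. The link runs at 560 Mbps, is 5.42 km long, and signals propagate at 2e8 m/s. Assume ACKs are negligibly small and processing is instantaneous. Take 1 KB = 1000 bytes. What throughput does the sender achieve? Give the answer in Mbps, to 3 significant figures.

t_tx = L/R = 11200/560000000 = 2e-05 s.
t_prop = 5420/200000000 = 2.71e-05 s; RTT = 5.42e-05 s.
Cycle = t_tx + RTT = 7.42e-05 s.
Throughput = L / cycle = 11200 / 7.42e-05 = 151 Mbps.

151 Mbps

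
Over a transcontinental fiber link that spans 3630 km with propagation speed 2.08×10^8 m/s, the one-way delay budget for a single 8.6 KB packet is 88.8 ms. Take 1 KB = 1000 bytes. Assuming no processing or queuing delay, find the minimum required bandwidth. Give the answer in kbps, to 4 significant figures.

964.3 kbps

L = 68800 bits.
Propagation delay = 3630000 / 208000000 = 17.4519 ms.
Transmission budget = 88.8 − 17.4519 = 71.3481 ms.
R ≥ L / t_tx = 68800 bits / 0.0713481 s = 964.3 kbps.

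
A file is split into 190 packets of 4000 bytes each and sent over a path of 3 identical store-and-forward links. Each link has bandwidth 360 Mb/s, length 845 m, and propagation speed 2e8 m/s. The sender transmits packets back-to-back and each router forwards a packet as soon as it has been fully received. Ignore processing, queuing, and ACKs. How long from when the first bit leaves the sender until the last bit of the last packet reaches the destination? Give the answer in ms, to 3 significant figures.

17.1 ms

Per-hop transmission t_tx = L/R = 32000/360000000 = 0.0888889 ms.
Per-hop propagation t_prop = 845/200000000 = 0.004225 ms.
Pipeline fill: first packet needs 3·t_tx to clear all hops; remaining 189 packets each add one t_tx.
Total = (3+190-1)·t_tx + 3·t_prop = 192·0.0888889 + 3·0.004225 = 17.1 ms.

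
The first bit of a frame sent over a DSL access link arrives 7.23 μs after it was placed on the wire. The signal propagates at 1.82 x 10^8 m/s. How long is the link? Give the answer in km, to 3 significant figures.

d = s × t_prop = 182000000 × 7.23e-06 = 1.32 km.

1.32 km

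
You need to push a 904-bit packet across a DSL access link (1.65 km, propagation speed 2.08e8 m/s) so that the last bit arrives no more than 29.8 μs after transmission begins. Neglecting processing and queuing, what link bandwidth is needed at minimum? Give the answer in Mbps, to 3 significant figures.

41.3 Mbps

Propagation delay = 1650 / 208000000 = 7.93269 μs.
Transmission budget = 29.8 − 7.93269 = 21.8673 μs.
R ≥ L / t_tx = 904 bits / 2.18673e-05 s = 41.3 Mbps.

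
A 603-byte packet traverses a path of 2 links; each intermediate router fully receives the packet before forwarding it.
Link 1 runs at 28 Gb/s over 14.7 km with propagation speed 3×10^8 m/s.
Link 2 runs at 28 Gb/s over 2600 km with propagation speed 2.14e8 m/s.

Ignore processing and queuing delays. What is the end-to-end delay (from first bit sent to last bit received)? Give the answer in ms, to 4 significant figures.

L = 603 × 8 = 4824 bits.
Transmission delay per hop = L/R = 4824/28000000000 = 0.000172286 ms; 2 hops → 0.000344571 ms.
Propagation delays (d/s per hop): 0.049, 12.1495 ms; sum = 12.1985 ms.
End-to-end = 12.20 ms.

12.20 ms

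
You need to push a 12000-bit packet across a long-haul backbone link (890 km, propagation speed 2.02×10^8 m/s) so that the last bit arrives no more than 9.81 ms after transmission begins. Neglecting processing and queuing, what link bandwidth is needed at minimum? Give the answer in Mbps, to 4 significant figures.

2.221 Mbps

Propagation delay = 890000 / 202000000 = 4.40594 ms.
Transmission budget = 9.81 − 4.40594 = 5.40406 ms.
R ≥ L / t_tx = 12000 bits / 0.00540406 s = 2.221 Mbps.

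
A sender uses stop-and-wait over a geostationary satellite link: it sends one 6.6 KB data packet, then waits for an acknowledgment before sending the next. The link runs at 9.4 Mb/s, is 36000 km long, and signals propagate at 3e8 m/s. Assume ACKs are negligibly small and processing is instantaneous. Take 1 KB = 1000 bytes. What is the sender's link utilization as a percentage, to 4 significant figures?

t_tx = L/R = 52800/9400000 = 0.00561702 s.
t_prop = 36000000/300000000 = 0.12 s; RTT = 0.24 s.
Cycle = t_tx + RTT = 0.245617 s.
Utilization = t_tx / cycle = 0.00561702/0.245617 = 2.287 %.

2.287 %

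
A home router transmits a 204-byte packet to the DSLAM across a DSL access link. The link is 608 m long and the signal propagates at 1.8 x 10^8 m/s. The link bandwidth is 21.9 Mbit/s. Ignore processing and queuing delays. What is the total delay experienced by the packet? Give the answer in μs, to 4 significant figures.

77.90 μs

L = 204 × 8 = 1632 bits.
Transmission delay = L/R = 1632 / 21900000 = 74.5205 μs.
Propagation delay = d/s = 608 m / 180000000 m/s = 3.37778 μs.
Total = 77.90 μs.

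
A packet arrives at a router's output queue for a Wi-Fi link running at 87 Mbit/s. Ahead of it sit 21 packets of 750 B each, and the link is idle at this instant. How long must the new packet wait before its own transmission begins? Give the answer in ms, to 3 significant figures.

1.45 ms

Each queued packet: L/R = 6000/87000000 = 0.0689655 ms.
21 queued → 1.44828 ms.
Queuing delay = 1.45 ms.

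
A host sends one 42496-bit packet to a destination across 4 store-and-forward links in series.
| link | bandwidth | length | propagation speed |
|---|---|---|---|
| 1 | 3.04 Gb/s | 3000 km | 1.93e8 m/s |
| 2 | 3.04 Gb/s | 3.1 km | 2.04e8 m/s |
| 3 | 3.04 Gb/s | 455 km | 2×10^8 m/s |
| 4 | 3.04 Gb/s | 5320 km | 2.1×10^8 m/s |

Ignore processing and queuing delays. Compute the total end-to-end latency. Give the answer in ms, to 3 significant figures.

Transmission delay per hop = L/R = 42496/3040000000 = 0.0139789 ms; 4 hops → 0.0559158 ms.
Propagation delays (d/s per hop): 15.544, 0.0151961, 2.275, 25.3333 ms; sum = 43.1676 ms.
End-to-end = 43.2 ms.

43.2 ms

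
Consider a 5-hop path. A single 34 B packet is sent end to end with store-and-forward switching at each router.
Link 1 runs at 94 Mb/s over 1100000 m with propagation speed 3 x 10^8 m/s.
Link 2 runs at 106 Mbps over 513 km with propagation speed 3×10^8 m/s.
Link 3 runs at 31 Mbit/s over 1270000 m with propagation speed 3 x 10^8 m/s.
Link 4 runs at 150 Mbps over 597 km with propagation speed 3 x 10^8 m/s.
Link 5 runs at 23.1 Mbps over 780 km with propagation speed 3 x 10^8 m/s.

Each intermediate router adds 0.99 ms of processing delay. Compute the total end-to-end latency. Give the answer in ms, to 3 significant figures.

18.2 ms

L = 34 × 8 = 272 bits.
Transmission delays (L/R per hop): 0.00289362, 0.00256604, 0.00877419, 0.00181333, 0.0117749 ms; sum = 0.0278221 ms.
Propagation delays (d/s per hop): 3.66667, 1.71, 4.23333, 1.99, 2.6 ms; sum = 14.2 ms.
Processing at 4 router(s): 4 × 0.99 ms = 3.96 ms.
End-to-end = 18.2 ms.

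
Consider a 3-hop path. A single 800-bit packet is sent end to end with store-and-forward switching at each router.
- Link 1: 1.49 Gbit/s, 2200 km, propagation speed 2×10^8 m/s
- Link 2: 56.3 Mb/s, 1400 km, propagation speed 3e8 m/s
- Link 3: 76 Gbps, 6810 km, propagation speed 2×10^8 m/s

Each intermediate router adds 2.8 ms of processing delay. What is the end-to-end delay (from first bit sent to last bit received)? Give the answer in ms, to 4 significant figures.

Transmission delays (L/R per hop): 0.000536913, 0.0142096, 1.05263e-05 ms; sum = 0.014757 ms.
Propagation delays (d/s per hop): 11, 4.66667, 34.05 ms; sum = 49.7167 ms.
Processing at 2 router(s): 2 × 2.8 ms = 5.6 ms.
End-to-end = 55.33 ms.

55.33 ms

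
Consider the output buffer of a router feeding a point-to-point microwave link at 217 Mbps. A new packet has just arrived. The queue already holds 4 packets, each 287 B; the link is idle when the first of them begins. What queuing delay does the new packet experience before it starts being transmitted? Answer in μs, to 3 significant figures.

42.3 μs

Each queued packet: L/R = 2296/217000000 = 10.5806 μs.
4 queued → 42.3226 μs.
Queuing delay = 42.3 μs.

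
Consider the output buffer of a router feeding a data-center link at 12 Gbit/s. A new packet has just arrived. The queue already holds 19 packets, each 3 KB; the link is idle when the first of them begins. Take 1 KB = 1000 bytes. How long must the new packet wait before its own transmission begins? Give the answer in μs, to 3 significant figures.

Each queued packet: L/R = 24000/12000000000 = 2 μs.
19 queued → 38 μs.
Queuing delay = 38.0 μs.

38.0 μs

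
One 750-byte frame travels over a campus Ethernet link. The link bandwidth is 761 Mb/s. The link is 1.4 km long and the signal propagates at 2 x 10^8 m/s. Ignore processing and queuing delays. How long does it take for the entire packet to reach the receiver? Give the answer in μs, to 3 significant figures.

14.9 μs

L = 750 × 8 = 6000 bits.
Transmission delay = L/R = 6000 / 761000000 = 7.88436 μs.
Propagation delay = d/s = 1400 m / 200000000 m/s = 7 μs.
Total = 14.9 μs.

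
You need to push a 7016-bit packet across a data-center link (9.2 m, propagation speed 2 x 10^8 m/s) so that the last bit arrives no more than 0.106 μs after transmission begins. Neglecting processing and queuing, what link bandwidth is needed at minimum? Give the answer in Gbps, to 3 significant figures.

117 Gbps

Propagation delay = 9.2 / 200000000 = 0.046 μs.
Transmission budget = 0.106 − 0.046 = 0.06 μs.
R ≥ L / t_tx = 7016 bits / 6e-08 s = 117 Gbps.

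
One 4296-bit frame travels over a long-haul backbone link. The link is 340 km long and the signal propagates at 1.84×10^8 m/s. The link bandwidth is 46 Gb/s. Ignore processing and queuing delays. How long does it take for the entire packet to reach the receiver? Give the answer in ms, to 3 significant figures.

1.85 ms

Transmission delay = L/R = 4296 / 46000000000 = 9.33913e-05 ms.
Propagation delay = d/s = 340000 m / 184000000 m/s = 1.84783 ms.
Total = 1.85 ms.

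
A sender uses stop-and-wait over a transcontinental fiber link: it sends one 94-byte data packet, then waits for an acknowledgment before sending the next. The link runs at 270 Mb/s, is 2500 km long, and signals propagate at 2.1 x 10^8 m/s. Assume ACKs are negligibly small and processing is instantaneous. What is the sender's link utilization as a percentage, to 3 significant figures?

0.0117 %

t_tx = L/R = 752/270000000 = 2.78519e-06 s.
t_prop = 2500000/210000000 = 0.0119048 s; RTT = 0.0238095 s.
Cycle = t_tx + RTT = 0.0238123 s.
Utilization = t_tx / cycle = 2.78519e-06/0.0238123 = 0.0117 %.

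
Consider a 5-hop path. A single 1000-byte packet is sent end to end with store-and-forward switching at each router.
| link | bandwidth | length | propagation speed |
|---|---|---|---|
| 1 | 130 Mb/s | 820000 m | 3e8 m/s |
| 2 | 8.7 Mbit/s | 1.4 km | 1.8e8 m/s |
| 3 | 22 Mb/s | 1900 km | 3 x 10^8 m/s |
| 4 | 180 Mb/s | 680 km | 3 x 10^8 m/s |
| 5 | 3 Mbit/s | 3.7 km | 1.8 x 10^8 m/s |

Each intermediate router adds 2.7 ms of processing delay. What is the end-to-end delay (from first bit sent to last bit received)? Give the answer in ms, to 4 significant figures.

L = 1000 × 8 = 8000 bits.
Transmission delays (L/R per hop): 0.0615385, 0.91954, 0.363636, 0.0444444, 2.66667 ms; sum = 4.05583 ms.
Propagation delays (d/s per hop): 2.73333, 0.00777778, 6.33333, 2.26667, 0.0205556 ms; sum = 11.3617 ms.
Processing at 4 router(s): 4 × 2.7 ms = 10.8 ms.
End-to-end = 26.22 ms.

26.22 ms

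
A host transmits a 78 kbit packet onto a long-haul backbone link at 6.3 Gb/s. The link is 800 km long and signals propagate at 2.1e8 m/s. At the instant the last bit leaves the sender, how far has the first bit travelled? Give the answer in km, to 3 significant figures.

2.60 km

t_tx = L/R = 78000/6300000000 = 1.2381e-05 s.
Distance = s × t_tx = 210000000 × 1.2381e-05 = 2.60 km.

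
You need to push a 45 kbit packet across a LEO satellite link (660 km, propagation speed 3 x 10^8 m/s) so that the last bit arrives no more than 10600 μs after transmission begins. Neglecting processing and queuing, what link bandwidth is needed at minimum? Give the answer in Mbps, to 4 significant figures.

Propagation delay = 660000 / 300000000 = 2200 μs.
Transmission budget = 10600 − 2200 = 8400 μs.
R ≥ L / t_tx = 45000 bits / 0.0084 s = 5.357 Mbps.

5.357 Mbps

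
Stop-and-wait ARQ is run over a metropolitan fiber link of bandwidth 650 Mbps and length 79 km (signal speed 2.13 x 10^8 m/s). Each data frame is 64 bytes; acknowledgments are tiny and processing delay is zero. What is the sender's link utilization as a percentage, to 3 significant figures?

t_tx = L/R = 512/650000000 = 7.87692e-07 s.
t_prop = 79000/213000000 = 0.000370892 s; RTT = 0.000741784 s.
Cycle = t_tx + RTT = 0.000742572 s.
Utilization = t_tx / cycle = 7.87692e-07/0.000742572 = 0.106 %.

0.106 %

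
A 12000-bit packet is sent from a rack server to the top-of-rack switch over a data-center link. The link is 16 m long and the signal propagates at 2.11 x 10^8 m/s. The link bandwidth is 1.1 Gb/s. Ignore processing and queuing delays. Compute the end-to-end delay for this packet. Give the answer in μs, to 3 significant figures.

11.0 μs

Transmission delay = L/R = 12000 / 1100000000 = 10.9091 μs.
Propagation delay = d/s = 16 m / 211000000 m/s = 0.0758294 μs.
Total = 11.0 μs.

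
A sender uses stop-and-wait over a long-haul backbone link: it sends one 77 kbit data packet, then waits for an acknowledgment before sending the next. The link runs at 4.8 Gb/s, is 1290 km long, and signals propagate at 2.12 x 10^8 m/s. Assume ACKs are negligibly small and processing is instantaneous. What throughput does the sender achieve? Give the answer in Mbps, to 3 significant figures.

6.32 Mbps

t_tx = L/R = 77000/4800000000 = 1.60417e-05 s.
t_prop = 1290000/212000000 = 0.00608491 s; RTT = 0.0121698 s.
Cycle = t_tx + RTT = 0.0121859 s.
Throughput = L / cycle = 77000 / 0.0121859 = 6.32 Mbps.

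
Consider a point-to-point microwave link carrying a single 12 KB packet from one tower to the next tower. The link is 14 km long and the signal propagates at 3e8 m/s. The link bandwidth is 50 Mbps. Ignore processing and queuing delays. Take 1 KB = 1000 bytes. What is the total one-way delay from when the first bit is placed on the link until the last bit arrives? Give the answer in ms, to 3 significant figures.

L = 96000 bits.
Transmission delay = L/R = 96000 / 50000000 = 1.92 ms.
Propagation delay = d/s = 14000 m / 300000000 m/s = 0.0466667 ms.
Total = 1.97 ms.

1.97 ms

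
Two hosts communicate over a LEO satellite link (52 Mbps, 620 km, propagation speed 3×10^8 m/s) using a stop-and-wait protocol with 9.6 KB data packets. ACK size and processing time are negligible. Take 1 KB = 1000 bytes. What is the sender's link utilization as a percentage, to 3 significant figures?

t_tx = L/R = 76800/52000000 = 0.00147692 s.
t_prop = 620000/300000000 = 0.00206667 s; RTT = 0.00413333 s.
Cycle = t_tx + RTT = 0.00561026 s.
Utilization = t_tx / cycle = 0.00147692/0.00561026 = 26.3 %.

26.3 %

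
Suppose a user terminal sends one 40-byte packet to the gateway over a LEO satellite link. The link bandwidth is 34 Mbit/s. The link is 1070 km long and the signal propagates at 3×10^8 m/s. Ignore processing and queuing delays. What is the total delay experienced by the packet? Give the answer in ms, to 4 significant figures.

3.576 ms

L = 40 × 8 = 320 bits.
Transmission delay = L/R = 320 / 34000000 = 0.00941176 ms.
Propagation delay = d/s = 1070000 m / 300000000 m/s = 3.56667 ms.
Total = 3.576 ms.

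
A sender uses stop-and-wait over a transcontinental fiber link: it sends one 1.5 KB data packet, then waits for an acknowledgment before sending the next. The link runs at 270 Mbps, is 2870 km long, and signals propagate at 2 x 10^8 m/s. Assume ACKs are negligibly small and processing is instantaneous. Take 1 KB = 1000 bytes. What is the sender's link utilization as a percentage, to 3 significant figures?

t_tx = L/R = 12000/270000000 = 4.44444e-05 s.
t_prop = 2870000/200000000 = 0.01435 s; RTT = 0.0287 s.
Cycle = t_tx + RTT = 0.0287444 s.
Utilization = t_tx / cycle = 4.44444e-05/0.0287444 = 0.155 %.

0.155 %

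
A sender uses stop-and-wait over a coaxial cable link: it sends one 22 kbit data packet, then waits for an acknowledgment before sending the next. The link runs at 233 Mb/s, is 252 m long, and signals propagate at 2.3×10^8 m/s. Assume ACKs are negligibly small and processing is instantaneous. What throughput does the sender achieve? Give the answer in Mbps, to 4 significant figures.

t_tx = L/R = 22000/233000000 = 9.44206e-05 s.
t_prop = 252/2.3e+08 = 1.09565e-06 s; RTT = 2.1913e-06 s.
Cycle = t_tx + RTT = 9.66119e-05 s.
Throughput = L / cycle = 22000 / 9.66119e-05 = 227.7 Mbps.

227.7 Mbps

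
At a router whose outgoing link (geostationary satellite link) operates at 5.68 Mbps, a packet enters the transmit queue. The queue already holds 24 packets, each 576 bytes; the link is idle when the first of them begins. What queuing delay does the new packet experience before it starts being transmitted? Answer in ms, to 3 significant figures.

Each queued packet: L/R = 4608/5680000 = 0.811268 ms.
24 queued → 19.4704 ms.
Queuing delay = 19.5 ms.

19.5 ms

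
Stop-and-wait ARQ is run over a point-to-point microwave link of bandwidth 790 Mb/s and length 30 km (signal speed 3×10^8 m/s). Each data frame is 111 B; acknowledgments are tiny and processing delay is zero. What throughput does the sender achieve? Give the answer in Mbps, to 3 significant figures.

4.42 Mbps

t_tx = L/R = 888/790000000 = 1.12405e-06 s.
t_prop = 30000/300000000 = 0.0001 s; RTT = 0.0002 s.
Cycle = t_tx + RTT = 0.000201124 s.
Throughput = L / cycle = 888 / 0.000201124 = 4.42 Mbps.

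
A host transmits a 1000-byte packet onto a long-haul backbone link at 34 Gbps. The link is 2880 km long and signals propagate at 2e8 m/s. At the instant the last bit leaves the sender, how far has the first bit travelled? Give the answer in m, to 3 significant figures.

47.1 m

t_tx = L/R = 8000/34000000000 = 2.35294e-07 s.
Distance = s × t_tx = 200000000 × 2.35294e-07 = 47.1 m.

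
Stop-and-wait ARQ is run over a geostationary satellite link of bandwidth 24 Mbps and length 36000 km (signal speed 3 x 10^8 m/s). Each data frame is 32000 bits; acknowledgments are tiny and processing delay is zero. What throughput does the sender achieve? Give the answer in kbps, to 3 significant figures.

133 kbps

t_tx = L/R = 32000/24000000 = 0.00133333 s.
t_prop = 36000000/300000000 = 0.12 s; RTT = 0.24 s.
Cycle = t_tx + RTT = 0.241333 s.
Throughput = L / cycle = 32000 / 0.241333 = 133 kbps.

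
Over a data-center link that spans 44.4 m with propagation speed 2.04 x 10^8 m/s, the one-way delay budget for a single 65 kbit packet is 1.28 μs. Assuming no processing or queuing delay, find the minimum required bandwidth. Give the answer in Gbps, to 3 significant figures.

61.2 Gbps

Propagation delay = 44.4 / 204000000 = 0.217647 μs.
Transmission budget = 1.28 − 0.217647 = 1.06235 μs.
R ≥ L / t_tx = 65000 bits / 1.06235e-06 s = 61.2 Gbps.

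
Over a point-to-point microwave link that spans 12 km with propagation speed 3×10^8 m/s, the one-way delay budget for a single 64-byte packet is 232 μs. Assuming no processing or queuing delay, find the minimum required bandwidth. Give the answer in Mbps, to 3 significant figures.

L = 512 bits.
Propagation delay = 12000 / 300000000 = 40 μs.
Transmission budget = 232 − 40 = 192 μs.
R ≥ L / t_tx = 512 bits / 0.000192 s = 2.67 Mbps.

2.67 Mbps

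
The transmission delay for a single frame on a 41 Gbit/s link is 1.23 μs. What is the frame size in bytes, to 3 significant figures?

L = R × t_tx = 41000000000 b/s × 1.23e-06 s = 50430 bits.
In bytes: 50430 / 8 = 6300 bytes.

6300 bytes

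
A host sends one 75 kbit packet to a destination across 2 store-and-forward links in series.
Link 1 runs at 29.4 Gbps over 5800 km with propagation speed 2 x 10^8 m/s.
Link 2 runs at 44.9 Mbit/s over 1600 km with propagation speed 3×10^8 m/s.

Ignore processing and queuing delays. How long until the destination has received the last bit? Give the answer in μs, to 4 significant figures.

36010 μs

L = 75000 bits.
Transmission delays (L/R per hop): 2.55102, 1670.38 μs; sum = 1672.93 μs.
Propagation delays (d/s per hop): 29000, 5333.33 μs; sum = 34333.3 μs.
End-to-end = 36010 μs.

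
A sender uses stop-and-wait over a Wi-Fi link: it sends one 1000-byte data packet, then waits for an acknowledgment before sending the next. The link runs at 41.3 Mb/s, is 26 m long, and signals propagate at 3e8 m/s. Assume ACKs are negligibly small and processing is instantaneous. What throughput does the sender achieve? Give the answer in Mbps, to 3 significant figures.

41.3 Mbps

t_tx = L/R = 8000/41300000 = 0.000193705 s.
t_prop = 26/300000000 = 8.66667e-08 s; RTT = 1.73333e-07 s.
Cycle = t_tx + RTT = 0.000193878 s.
Throughput = L / cycle = 8000 / 0.000193878 = 41.3 Mbps.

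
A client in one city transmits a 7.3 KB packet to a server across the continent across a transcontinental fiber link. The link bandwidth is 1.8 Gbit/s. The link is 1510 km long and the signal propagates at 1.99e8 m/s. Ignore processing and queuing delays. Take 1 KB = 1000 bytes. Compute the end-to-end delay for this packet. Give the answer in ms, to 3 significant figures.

L = 58400 bits.
Transmission delay = L/R = 58400 / 1800000000 = 0.0324444 ms.
Propagation delay = d/s = 1510000 m / 199000000 m/s = 7.58794 ms.
Total = 7.62 ms.

7.62 ms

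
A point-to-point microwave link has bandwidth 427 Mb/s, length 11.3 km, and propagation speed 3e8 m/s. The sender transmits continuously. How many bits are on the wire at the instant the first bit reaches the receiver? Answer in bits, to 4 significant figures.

Propagation delay = 11300 / 300000000 = 3.76667e-05 s.
BDP = R × t_prop = 427000000 × 3.76667e-05 = 16083.7 bits.

16080 bits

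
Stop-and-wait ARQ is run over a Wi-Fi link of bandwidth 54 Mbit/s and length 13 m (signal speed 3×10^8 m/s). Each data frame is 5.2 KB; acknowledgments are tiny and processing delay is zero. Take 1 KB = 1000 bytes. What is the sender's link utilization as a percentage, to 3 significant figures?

t_tx = L/R = 41600/54000000 = 0.00077037 s.
t_prop = 13/300000000 = 4.33333e-08 s; RTT = 8.66667e-08 s.
Cycle = t_tx + RTT = 0.000770457 s.
Utilization = t_tx / cycle = 0.00077037/0.000770457 = 100 %.

100 %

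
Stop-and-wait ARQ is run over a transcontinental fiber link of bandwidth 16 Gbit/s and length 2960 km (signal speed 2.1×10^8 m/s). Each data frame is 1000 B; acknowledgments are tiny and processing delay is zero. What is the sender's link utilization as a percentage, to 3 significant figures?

t_tx = L/R = 8000/16000000000 = 5e-07 s.
t_prop = 2960000/210000000 = 0.0140952 s; RTT = 0.0281905 s.
Cycle = t_tx + RTT = 0.028191 s.
Utilization = t_tx / cycle = 5e-07/0.028191 = 0.00177 %.

0.00177 %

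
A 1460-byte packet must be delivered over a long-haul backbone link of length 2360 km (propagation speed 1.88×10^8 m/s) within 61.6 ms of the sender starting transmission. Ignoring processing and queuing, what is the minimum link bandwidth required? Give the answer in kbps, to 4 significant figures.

238.1 kbps

L = 11680 bits.
Propagation delay = 2360000 / 188000000 = 12.5532 ms.
Transmission budget = 61.6 − 12.5532 = 49.0468 ms.
R ≥ L / t_tx = 11680 bits / 0.0490468 s = 238.1 kbps.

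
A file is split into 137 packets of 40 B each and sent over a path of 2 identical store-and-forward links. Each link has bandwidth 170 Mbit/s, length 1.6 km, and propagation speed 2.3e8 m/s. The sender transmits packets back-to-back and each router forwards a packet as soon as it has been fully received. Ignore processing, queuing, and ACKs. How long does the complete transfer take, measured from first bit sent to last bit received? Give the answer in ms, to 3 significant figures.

0.274 ms

Per-hop transmission t_tx = L/R = 320/170000000 = 0.00188235 ms.
Per-hop propagation t_prop = 1600/2.3e+08 = 0.00695652 ms.
Pipeline fill: first packet needs 2·t_tx to clear all hops; remaining 136 packets each add one t_tx.
Total = (2+137-1)·t_tx + 2·t_prop = 138·0.00188235 + 2·0.00695652 = 0.274 ms.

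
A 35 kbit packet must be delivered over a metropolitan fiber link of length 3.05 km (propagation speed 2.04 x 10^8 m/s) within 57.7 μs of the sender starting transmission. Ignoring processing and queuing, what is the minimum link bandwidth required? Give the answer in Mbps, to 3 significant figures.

Propagation delay = 3050 / 204000000 = 14.951 μs.
Transmission budget = 57.7 − 14.951 = 42.749 μs.
R ≥ L / t_tx = 35000 bits / 4.2749e-05 s = 819 Mbps.

819 Mbps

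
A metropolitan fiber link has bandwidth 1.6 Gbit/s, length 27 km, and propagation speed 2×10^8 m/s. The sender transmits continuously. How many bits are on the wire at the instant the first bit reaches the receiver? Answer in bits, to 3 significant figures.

216000 bits

Propagation delay = 27000 / 200000000 = 0.000135 s.
BDP = R × t_prop = 1600000000 × 0.000135 = 216000 bits.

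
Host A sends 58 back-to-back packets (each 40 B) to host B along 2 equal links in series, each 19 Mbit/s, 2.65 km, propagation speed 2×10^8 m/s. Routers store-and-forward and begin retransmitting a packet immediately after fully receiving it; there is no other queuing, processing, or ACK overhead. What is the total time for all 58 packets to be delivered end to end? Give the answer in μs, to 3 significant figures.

1020 μs

Per-hop transmission t_tx = L/R = 320/19000000 = 16.8421 μs.
Per-hop propagation t_prop = 2650/200000000 = 13.25 μs.
Pipeline fill: first packet needs 2·t_tx to clear all hops; remaining 57 packets each add one t_tx.
Total = (2+58-1)·t_tx + 2·t_prop = 59·16.8421 + 2·13.25 = 1020 μs.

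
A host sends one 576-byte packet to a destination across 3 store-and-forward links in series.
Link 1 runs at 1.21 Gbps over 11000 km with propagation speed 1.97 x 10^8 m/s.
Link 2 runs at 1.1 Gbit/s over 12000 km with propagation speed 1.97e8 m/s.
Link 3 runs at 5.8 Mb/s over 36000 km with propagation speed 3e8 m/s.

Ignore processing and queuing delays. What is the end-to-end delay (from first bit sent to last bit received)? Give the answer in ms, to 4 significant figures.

237.6 ms

L = 576 × 8 = 4608 bits.
Transmission delays (L/R per hop): 0.00380826, 0.00418909, 0.794483 ms; sum = 0.80248 ms.
Propagation delays (d/s per hop): 55.8376, 60.9137, 120 ms; sum = 236.751 ms.
End-to-end = 237.6 ms.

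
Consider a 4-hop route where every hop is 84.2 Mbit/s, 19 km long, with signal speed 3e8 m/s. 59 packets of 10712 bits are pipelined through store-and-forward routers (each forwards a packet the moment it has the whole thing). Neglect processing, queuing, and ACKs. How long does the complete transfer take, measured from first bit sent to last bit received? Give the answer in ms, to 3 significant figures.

Per-hop transmission t_tx = L/R = 10712/84200000 = 0.127221 ms.
Per-hop propagation t_prop = 19000/300000000 = 0.0633333 ms.
Pipeline fill: first packet needs 4·t_tx to clear all hops; remaining 58 packets each add one t_tx.
Total = (4+59-1)·t_tx + 4·t_prop = 62·0.127221 + 4·0.0633333 = 8.14 ms.

8.14 ms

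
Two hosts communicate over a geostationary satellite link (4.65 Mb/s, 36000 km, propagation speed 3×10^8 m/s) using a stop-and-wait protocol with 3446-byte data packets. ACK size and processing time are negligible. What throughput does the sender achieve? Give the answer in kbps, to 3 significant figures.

t_tx = L/R = 27568/4650000 = 0.0059286 s.
t_prop = 36000000/300000000 = 0.12 s; RTT = 0.24 s.
Cycle = t_tx + RTT = 0.245929 s.
Throughput = L / cycle = 27568 / 0.245929 = 112 kbps.

112 kbps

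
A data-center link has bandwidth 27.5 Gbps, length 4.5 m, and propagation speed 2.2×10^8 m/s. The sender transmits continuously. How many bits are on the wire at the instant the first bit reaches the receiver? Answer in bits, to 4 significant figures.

Propagation delay = 4.5 / 2.2e+08 = 2.04545e-08 s.
BDP = R × t_prop = 27500000000 × 2.04545e-08 = 562.5 bits.

562.5 bits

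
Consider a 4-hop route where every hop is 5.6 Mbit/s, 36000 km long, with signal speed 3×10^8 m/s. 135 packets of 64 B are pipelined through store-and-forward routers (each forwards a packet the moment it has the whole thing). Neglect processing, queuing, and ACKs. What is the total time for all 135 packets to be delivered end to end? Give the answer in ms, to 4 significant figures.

Per-hop transmission t_tx = L/R = 512/5600000 = 0.0914286 ms.
Per-hop propagation t_prop = 36000000/300000000 = 120 ms.
Pipeline fill: first packet needs 4·t_tx to clear all hops; remaining 134 packets each add one t_tx.
Total = (4+135-1)·t_tx + 4·t_prop = 138·0.0914286 + 4·120 = 492.6 ms.

492.6 ms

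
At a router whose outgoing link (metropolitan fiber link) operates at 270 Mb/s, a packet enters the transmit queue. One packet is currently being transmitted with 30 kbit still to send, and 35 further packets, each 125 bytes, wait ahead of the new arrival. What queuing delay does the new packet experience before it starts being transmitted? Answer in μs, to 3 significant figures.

241 μs

Each queued packet: L/R = 1000/270000000 = 3.7037 μs.
35 queued → 129.63 μs.
Plus remaining 30000 bits of current packet: 111.111 μs.
Queuing delay = 241 μs.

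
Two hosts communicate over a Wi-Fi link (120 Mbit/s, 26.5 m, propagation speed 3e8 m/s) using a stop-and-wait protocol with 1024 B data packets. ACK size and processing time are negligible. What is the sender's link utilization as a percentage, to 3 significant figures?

99.7 %

t_tx = L/R = 8192/120000000 = 6.82667e-05 s.
t_prop = 26.5/300000000 = 8.83333e-08 s; RTT = 1.76667e-07 s.
Cycle = t_tx + RTT = 6.84433e-05 s.
Utilization = t_tx / cycle = 6.82667e-05/6.84433e-05 = 99.7 %.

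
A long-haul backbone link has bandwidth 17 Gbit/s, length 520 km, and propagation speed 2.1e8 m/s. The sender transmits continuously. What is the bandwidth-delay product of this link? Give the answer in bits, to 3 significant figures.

Propagation delay = 520000 / 210000000 = 0.00247619 s.
BDP = R × t_prop = 17000000000 × 0.00247619 = 42095200 bits.

42100000 bits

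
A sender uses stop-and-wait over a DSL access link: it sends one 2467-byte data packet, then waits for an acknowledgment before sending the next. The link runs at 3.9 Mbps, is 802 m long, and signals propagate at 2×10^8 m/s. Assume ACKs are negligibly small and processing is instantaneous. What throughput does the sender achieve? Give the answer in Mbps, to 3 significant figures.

3.89 Mbps

t_tx = L/R = 19736/3900000 = 0.00506051 s.
t_prop = 802/200000000 = 4.01e-06 s; RTT = 8.02e-06 s.
Cycle = t_tx + RTT = 0.00506853 s.
Throughput = L / cycle = 19736 / 0.00506853 = 3.89 Mbps.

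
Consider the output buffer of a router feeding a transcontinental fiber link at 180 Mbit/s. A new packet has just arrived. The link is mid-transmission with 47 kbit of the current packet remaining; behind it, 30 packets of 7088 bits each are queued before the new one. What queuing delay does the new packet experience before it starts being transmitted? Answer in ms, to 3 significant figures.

Each queued packet: L/R = 7088/180000000 = 0.0393778 ms.
30 queued → 1.18133 ms.
Plus remaining 47000 bits of current packet: 0.261111 ms.
Queuing delay = 1.44 ms.

1.44 ms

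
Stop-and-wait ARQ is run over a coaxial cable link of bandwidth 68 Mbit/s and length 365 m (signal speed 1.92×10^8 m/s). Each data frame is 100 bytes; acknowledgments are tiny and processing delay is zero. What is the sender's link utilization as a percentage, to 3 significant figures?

75.6 %

t_tx = L/R = 800/68000000 = 1.17647e-05 s.
t_prop = 365/192000000 = 1.90104e-06 s; RTT = 3.80208e-06 s.
Cycle = t_tx + RTT = 1.55668e-05 s.
Utilization = t_tx / cycle = 1.17647e-05/1.55668e-05 = 75.6 %.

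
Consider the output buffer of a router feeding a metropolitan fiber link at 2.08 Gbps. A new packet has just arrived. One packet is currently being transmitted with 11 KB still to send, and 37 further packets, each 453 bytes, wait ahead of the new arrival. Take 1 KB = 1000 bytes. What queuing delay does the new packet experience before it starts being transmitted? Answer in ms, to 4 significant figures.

0.1068 ms

Each queued packet: L/R = 3624/2080000000 = 0.00174231 ms.
37 queued → 0.0644654 ms.
Plus remaining 88000 bits of current packet: 0.0423077 ms.
Queuing delay = 0.1068 ms.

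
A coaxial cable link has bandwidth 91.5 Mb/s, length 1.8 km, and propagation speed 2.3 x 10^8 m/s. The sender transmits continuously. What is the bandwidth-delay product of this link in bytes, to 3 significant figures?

89.5 bytes

Propagation delay = 1800 / 2.3e+08 = 7.82609e-06 s.
BDP = R × t_prop = 91500000 × 7.82609e-06 = 716.087 bits.
In bytes: 716.087/8 = 89.5 bytes.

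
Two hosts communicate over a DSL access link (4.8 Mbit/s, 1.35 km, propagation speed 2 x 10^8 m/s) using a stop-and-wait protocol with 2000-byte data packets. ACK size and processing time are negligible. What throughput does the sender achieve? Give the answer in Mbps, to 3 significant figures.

4.78 Mbps

t_tx = L/R = 16000/4800000 = 0.00333333 s.
t_prop = 1350/200000000 = 6.75e-06 s; RTT = 1.35e-05 s.
Cycle = t_tx + RTT = 0.00334683 s.
Throughput = L / cycle = 16000 / 0.00334683 = 4.78 Mbps.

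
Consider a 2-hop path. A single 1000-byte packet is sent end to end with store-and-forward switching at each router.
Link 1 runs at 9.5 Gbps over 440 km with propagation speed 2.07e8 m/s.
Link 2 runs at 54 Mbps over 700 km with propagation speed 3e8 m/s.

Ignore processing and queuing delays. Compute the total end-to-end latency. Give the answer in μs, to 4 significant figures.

4608 μs

L = 1000 × 8 = 8000 bits.
Transmission delays (L/R per hop): 0.842105, 148.148 μs; sum = 148.99 μs.
Propagation delays (d/s per hop): 2125.6, 2333.33 μs; sum = 4458.94 μs.
End-to-end = 4608 μs.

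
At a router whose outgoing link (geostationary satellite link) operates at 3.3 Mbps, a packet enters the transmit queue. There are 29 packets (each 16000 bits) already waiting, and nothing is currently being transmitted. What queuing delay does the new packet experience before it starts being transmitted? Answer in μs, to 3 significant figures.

141000 μs

Each queued packet: L/R = 16000/3300000 = 4848.48 μs.
29 queued → 140606 μs.
Queuing delay = 141000 μs.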